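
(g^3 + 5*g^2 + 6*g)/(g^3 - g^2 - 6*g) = (g + 3)/(g - 3)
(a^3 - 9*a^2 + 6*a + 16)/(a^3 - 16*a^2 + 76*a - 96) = (a + 1)/(a - 6)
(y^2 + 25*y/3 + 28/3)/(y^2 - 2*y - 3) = (3*y^2 + 25*y + 28)/(3*(y^2 - 2*y - 3))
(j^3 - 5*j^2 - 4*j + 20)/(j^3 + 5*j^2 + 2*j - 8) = (j^2 - 7*j + 10)/(j^2 + 3*j - 4)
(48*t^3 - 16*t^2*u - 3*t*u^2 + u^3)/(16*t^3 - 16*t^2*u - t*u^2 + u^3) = (3*t - u)/(t - u)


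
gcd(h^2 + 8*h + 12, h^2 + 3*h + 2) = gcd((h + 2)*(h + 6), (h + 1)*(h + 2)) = h + 2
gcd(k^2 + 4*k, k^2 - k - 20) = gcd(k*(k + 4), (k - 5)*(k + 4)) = k + 4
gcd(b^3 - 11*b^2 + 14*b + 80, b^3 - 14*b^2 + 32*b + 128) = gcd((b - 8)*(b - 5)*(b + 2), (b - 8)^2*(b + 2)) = b^2 - 6*b - 16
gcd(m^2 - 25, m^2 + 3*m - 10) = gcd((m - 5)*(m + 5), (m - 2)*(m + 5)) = m + 5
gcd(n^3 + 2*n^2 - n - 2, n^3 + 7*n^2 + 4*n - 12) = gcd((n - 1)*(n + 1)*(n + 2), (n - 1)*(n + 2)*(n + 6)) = n^2 + n - 2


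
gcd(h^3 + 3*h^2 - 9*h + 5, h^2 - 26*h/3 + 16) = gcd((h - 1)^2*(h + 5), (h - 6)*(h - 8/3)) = 1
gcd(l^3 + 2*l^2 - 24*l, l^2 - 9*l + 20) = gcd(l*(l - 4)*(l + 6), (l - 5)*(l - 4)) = l - 4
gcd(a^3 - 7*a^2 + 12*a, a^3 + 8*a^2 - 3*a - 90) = a - 3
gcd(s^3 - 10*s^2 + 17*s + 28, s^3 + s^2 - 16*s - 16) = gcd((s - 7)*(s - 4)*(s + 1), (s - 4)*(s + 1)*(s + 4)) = s^2 - 3*s - 4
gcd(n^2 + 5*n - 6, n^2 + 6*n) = n + 6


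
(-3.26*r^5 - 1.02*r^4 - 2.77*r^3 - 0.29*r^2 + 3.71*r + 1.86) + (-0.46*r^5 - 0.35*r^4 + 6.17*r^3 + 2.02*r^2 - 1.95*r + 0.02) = -3.72*r^5 - 1.37*r^4 + 3.4*r^3 + 1.73*r^2 + 1.76*r + 1.88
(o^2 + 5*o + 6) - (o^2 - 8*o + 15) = 13*o - 9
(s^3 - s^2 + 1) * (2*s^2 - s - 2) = 2*s^5 - 3*s^4 - s^3 + 4*s^2 - s - 2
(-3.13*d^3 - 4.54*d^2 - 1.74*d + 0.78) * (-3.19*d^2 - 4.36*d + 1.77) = 9.9847*d^5 + 28.1294*d^4 + 19.8049*d^3 - 2.9376*d^2 - 6.4806*d + 1.3806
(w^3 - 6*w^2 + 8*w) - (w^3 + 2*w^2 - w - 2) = -8*w^2 + 9*w + 2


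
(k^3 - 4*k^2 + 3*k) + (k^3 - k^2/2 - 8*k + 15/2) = 2*k^3 - 9*k^2/2 - 5*k + 15/2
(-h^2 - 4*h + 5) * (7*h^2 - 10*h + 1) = -7*h^4 - 18*h^3 + 74*h^2 - 54*h + 5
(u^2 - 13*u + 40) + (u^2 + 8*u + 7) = 2*u^2 - 5*u + 47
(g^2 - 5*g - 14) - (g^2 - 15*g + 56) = 10*g - 70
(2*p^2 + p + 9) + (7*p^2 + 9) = 9*p^2 + p + 18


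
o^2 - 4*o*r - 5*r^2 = (o - 5*r)*(o + r)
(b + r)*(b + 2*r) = b^2 + 3*b*r + 2*r^2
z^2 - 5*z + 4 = (z - 4)*(z - 1)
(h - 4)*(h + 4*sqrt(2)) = h^2 - 4*h + 4*sqrt(2)*h - 16*sqrt(2)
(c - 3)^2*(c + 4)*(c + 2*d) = c^4 + 2*c^3*d - 2*c^3 - 4*c^2*d - 15*c^2 - 30*c*d + 36*c + 72*d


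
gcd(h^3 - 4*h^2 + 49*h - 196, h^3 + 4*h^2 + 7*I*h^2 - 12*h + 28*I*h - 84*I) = h + 7*I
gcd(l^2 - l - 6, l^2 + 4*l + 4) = l + 2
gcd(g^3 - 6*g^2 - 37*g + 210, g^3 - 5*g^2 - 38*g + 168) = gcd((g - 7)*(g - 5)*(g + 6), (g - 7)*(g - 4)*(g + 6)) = g^2 - g - 42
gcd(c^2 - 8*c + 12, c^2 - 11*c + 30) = c - 6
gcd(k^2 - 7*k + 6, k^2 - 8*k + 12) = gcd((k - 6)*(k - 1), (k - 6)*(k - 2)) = k - 6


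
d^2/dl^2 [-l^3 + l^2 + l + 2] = 2 - 6*l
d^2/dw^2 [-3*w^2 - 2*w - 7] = -6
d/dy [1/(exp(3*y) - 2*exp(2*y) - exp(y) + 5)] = (-3*exp(2*y) + 4*exp(y) + 1)*exp(y)/(exp(3*y) - 2*exp(2*y) - exp(y) + 5)^2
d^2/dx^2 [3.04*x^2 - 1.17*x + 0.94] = 6.08000000000000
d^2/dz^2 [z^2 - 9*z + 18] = 2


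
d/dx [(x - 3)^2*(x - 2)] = (x - 3)*(3*x - 7)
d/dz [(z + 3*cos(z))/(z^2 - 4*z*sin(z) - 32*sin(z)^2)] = (2*(z + 3*cos(z))*(2*z*cos(z) - z + 2*sin(z) + 16*sin(2*z)) + (3*sin(z) - 1)*(-z^2 + 4*z*sin(z) + 32*sin(z)^2))/((z - 8*sin(z))^2*(z + 4*sin(z))^2)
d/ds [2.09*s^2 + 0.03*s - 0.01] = 4.18*s + 0.03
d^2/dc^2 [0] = 0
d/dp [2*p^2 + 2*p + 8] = 4*p + 2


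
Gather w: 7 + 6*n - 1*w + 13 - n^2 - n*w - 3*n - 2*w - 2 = -n^2 + 3*n + w*(-n - 3) + 18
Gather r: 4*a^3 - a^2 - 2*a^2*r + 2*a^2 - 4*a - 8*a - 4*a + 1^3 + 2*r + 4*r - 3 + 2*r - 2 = 4*a^3 + a^2 - 16*a + r*(8 - 2*a^2) - 4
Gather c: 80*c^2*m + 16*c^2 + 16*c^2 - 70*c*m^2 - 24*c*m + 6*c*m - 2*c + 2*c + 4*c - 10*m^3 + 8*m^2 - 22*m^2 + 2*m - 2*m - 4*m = c^2*(80*m + 32) + c*(-70*m^2 - 18*m + 4) - 10*m^3 - 14*m^2 - 4*m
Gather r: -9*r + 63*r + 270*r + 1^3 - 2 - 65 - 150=324*r - 216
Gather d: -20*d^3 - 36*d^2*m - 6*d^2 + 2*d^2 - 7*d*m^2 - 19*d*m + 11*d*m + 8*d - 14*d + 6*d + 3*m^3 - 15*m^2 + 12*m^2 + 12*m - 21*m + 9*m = -20*d^3 + d^2*(-36*m - 4) + d*(-7*m^2 - 8*m) + 3*m^3 - 3*m^2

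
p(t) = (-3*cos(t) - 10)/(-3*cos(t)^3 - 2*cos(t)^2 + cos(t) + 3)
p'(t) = (-3*cos(t) - 10)*(-9*sin(t)*cos(t)^2 - 4*sin(t)*cos(t) + sin(t))/(-3*cos(t)^3 - 2*cos(t)^2 + cos(t) + 3)^2 + 3*sin(t)/(-3*cos(t)^3 - 2*cos(t)^2 + cos(t) + 3)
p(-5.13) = -3.90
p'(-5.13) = 3.56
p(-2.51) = -3.07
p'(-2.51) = -1.92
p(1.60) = -3.34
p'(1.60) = -0.24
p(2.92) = -2.43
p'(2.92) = 0.90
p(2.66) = -2.79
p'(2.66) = 1.77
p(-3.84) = -3.20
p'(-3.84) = 1.84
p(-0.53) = -28.16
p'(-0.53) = -294.83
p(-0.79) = -7.27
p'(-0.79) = -20.70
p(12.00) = -20.31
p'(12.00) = -157.78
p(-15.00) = -3.22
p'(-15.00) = -1.82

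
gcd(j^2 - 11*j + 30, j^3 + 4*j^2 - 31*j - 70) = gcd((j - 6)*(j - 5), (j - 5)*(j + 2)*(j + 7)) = j - 5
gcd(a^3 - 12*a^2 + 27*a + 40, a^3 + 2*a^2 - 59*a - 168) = a - 8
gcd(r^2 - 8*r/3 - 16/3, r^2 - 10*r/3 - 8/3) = r - 4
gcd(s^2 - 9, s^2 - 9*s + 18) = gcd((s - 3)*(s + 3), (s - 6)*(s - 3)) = s - 3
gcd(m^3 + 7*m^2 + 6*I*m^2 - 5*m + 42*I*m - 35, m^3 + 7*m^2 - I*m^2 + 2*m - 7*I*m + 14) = m^2 + m*(7 + I) + 7*I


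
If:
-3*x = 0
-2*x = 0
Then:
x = 0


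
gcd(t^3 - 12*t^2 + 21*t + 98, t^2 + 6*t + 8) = t + 2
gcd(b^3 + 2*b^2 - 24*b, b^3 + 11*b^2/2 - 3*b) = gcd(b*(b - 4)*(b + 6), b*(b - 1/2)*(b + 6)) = b^2 + 6*b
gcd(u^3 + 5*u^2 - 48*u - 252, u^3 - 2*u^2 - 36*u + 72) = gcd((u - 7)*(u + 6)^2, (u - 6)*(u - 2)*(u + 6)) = u + 6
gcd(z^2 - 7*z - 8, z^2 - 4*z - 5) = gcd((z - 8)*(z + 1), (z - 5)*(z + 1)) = z + 1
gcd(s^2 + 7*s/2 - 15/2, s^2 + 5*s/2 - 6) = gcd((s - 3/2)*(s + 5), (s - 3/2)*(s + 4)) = s - 3/2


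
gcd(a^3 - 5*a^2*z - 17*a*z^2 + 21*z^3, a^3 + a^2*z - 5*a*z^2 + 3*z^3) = -a^2 - 2*a*z + 3*z^2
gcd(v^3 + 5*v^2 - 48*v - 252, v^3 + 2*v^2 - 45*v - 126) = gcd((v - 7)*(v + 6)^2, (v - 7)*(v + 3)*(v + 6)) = v^2 - v - 42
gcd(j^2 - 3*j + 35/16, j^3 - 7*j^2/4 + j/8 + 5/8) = j - 5/4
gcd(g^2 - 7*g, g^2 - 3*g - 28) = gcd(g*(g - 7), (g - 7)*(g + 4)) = g - 7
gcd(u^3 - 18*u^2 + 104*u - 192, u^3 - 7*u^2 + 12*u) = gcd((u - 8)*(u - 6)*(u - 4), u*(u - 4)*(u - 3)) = u - 4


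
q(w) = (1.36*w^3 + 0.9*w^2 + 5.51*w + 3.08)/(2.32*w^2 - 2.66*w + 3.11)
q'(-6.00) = 0.54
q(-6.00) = -2.84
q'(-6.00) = 0.54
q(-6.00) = -2.84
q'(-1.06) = 0.61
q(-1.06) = -0.39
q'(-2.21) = 0.45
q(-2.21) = -0.95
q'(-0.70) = 0.90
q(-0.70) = -0.13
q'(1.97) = -0.20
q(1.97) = 4.05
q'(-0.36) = 1.49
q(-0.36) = 0.26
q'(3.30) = 0.22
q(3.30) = 4.08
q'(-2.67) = 0.46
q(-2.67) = -1.16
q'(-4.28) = 0.51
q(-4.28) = -1.94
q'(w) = (2.66 - 4.64*w)*(1.36*w^3 + 0.9*w^2 + 5.51*w + 3.08)/(2.32*w^2 - 2.66*w + 3.11)^2 + (4.08*w^2 + 1.8*w + 5.51)/(2.32*w^2 - 2.66*w + 3.11)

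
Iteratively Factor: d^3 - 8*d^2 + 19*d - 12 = (d - 1)*(d^2 - 7*d + 12) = (d - 4)*(d - 1)*(d - 3)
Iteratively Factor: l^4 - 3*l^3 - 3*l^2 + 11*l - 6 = (l + 2)*(l^3 - 5*l^2 + 7*l - 3) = (l - 1)*(l + 2)*(l^2 - 4*l + 3) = (l - 3)*(l - 1)*(l + 2)*(l - 1)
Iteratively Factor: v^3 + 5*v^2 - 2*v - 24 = (v - 2)*(v^2 + 7*v + 12) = (v - 2)*(v + 4)*(v + 3)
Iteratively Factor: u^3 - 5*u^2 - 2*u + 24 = (u + 2)*(u^2 - 7*u + 12) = (u - 4)*(u + 2)*(u - 3)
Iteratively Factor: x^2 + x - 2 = (x + 2)*(x - 1)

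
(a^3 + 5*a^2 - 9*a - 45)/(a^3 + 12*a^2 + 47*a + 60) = (a - 3)/(a + 4)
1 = 1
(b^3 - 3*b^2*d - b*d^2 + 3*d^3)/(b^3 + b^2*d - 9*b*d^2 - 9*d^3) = (b - d)/(b + 3*d)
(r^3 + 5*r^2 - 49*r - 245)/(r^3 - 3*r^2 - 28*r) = (r^2 + 12*r + 35)/(r*(r + 4))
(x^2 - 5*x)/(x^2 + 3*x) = (x - 5)/(x + 3)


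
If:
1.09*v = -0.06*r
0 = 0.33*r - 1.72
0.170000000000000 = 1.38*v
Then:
No Solution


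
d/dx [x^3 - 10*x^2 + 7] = x*(3*x - 20)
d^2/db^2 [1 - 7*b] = 0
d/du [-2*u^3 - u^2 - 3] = 2*u*(-3*u - 1)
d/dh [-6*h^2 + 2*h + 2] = 2 - 12*h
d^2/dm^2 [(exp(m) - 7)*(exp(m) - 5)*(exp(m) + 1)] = (9*exp(2*m) - 44*exp(m) + 23)*exp(m)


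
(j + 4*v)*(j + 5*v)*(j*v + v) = j^3*v + 9*j^2*v^2 + j^2*v + 20*j*v^3 + 9*j*v^2 + 20*v^3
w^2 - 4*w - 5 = (w - 5)*(w + 1)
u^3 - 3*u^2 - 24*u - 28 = (u - 7)*(u + 2)^2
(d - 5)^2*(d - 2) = d^3 - 12*d^2 + 45*d - 50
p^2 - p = p*(p - 1)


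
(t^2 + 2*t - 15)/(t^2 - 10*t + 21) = (t + 5)/(t - 7)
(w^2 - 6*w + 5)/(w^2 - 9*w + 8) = (w - 5)/(w - 8)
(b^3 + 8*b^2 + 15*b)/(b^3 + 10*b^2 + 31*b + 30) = b/(b + 2)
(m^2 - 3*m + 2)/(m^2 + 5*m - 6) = (m - 2)/(m + 6)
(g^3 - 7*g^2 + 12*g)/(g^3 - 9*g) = (g - 4)/(g + 3)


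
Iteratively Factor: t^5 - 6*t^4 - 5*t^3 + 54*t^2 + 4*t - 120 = (t + 2)*(t^4 - 8*t^3 + 11*t^2 + 32*t - 60) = (t - 3)*(t + 2)*(t^3 - 5*t^2 - 4*t + 20) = (t - 3)*(t - 2)*(t + 2)*(t^2 - 3*t - 10) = (t - 5)*(t - 3)*(t - 2)*(t + 2)*(t + 2)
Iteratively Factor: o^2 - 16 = (o - 4)*(o + 4)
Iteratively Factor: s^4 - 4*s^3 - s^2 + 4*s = (s - 1)*(s^3 - 3*s^2 - 4*s) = s*(s - 1)*(s^2 - 3*s - 4) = s*(s - 1)*(s + 1)*(s - 4)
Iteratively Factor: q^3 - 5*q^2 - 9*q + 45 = (q + 3)*(q^2 - 8*q + 15) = (q - 3)*(q + 3)*(q - 5)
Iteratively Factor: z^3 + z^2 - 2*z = (z)*(z^2 + z - 2) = z*(z - 1)*(z + 2)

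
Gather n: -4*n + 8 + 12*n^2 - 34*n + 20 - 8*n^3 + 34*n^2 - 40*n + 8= -8*n^3 + 46*n^2 - 78*n + 36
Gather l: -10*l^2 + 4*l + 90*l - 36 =-10*l^2 + 94*l - 36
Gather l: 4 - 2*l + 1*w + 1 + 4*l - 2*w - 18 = 2*l - w - 13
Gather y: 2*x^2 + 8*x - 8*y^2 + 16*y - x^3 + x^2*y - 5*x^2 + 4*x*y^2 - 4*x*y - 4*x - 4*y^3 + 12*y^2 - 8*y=-x^3 - 3*x^2 + 4*x - 4*y^3 + y^2*(4*x + 4) + y*(x^2 - 4*x + 8)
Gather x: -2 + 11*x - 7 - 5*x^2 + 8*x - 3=-5*x^2 + 19*x - 12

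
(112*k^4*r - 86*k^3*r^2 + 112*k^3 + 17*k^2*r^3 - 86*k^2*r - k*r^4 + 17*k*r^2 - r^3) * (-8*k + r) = -896*k^5*r + 800*k^4*r^2 - 896*k^4 - 222*k^3*r^3 + 800*k^3*r + 25*k^2*r^4 - 222*k^2*r^2 - k*r^5 + 25*k*r^3 - r^4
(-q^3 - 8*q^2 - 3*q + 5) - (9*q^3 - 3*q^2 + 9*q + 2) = -10*q^3 - 5*q^2 - 12*q + 3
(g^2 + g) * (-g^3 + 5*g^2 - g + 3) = -g^5 + 4*g^4 + 4*g^3 + 2*g^2 + 3*g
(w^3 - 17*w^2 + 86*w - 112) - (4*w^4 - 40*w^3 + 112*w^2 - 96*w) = -4*w^4 + 41*w^3 - 129*w^2 + 182*w - 112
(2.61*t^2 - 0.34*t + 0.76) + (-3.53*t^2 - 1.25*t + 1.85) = -0.92*t^2 - 1.59*t + 2.61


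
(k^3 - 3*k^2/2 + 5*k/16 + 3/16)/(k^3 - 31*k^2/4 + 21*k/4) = (4*k^2 - 3*k - 1)/(4*k*(k - 7))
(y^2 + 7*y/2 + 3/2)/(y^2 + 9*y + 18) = (y + 1/2)/(y + 6)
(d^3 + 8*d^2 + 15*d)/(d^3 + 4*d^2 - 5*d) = (d + 3)/(d - 1)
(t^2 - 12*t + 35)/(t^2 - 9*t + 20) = (t - 7)/(t - 4)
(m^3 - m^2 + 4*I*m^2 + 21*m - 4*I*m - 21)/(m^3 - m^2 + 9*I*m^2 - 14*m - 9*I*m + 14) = (m - 3*I)/(m + 2*I)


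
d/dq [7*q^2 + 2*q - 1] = 14*q + 2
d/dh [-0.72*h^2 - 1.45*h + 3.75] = -1.44*h - 1.45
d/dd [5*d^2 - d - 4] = 10*d - 1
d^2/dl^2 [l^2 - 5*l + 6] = 2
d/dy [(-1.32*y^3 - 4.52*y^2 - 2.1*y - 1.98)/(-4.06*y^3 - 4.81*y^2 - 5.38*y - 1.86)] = (-3.5527136788005e-15*y^5 - 12.002*y^4 - 2.8488*y^3 - 2.5342*y^2 - 2.2332*y - 6.7464)/(16.4836*y^6 + 39.0572*y^5 + 66.8217*y^4 + 66.8588*y^3 + 46.8376*y^2 + 20.0136*y + 3.4596)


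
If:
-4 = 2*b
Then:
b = -2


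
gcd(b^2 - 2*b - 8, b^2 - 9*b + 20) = b - 4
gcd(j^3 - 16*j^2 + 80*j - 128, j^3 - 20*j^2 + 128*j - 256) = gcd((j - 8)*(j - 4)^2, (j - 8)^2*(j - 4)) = j^2 - 12*j + 32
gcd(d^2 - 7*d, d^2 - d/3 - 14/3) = 1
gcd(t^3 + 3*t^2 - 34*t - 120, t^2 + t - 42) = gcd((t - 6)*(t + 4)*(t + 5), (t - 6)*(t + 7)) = t - 6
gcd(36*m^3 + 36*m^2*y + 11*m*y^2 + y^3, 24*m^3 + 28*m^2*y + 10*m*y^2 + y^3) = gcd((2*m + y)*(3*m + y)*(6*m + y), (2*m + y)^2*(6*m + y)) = 12*m^2 + 8*m*y + y^2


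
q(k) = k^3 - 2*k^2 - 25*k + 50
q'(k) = 3*k^2 - 4*k - 25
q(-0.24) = 55.87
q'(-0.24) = -23.87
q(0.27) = 43.12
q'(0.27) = -25.86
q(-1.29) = 76.78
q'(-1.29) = -14.85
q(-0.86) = 69.38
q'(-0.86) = -19.34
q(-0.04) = 51.00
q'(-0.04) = -24.84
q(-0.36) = 58.69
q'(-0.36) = -23.17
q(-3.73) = 63.53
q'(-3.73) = 31.66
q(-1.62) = 81.00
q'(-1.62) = -10.65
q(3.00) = -16.00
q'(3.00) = -10.00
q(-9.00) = -616.00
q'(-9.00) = 254.00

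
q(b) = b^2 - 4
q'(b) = 2*b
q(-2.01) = 0.04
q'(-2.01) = -4.02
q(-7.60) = 53.76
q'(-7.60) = -15.20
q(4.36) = 15.01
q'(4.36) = 8.72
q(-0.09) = -3.99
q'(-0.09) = -0.18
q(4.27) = 14.23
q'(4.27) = 8.54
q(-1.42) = -1.98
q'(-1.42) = -2.84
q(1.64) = -1.31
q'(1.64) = 3.28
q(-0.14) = -3.98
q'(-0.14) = -0.28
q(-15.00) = 221.00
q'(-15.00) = -30.00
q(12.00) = 140.00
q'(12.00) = 24.00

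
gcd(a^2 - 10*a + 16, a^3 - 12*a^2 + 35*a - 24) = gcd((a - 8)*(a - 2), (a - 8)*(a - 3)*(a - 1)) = a - 8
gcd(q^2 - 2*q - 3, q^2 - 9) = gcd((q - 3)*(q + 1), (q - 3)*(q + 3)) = q - 3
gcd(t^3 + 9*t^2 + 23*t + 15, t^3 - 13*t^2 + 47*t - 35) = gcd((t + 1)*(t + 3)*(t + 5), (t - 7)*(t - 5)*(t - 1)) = 1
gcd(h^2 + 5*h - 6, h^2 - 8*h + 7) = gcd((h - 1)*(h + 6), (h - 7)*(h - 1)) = h - 1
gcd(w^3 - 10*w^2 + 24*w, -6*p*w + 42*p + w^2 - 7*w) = 1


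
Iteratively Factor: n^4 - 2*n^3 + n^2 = (n)*(n^3 - 2*n^2 + n) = n*(n - 1)*(n^2 - n) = n*(n - 1)^2*(n)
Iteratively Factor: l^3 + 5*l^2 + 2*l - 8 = (l + 4)*(l^2 + l - 2) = (l + 2)*(l + 4)*(l - 1)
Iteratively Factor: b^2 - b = (b)*(b - 1)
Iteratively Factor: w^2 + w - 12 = (w + 4)*(w - 3)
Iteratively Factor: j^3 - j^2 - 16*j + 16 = (j + 4)*(j^2 - 5*j + 4) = (j - 4)*(j + 4)*(j - 1)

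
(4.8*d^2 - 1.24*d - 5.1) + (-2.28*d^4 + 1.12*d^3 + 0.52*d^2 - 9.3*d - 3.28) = -2.28*d^4 + 1.12*d^3 + 5.32*d^2 - 10.54*d - 8.38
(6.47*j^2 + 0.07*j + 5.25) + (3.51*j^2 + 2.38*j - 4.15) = 9.98*j^2 + 2.45*j + 1.1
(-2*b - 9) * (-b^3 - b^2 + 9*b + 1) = 2*b^4 + 11*b^3 - 9*b^2 - 83*b - 9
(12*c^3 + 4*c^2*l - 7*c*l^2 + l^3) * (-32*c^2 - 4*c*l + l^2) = -384*c^5 - 176*c^4*l + 220*c^3*l^2 - 11*c*l^4 + l^5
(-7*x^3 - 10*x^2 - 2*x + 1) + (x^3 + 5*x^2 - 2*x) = -6*x^3 - 5*x^2 - 4*x + 1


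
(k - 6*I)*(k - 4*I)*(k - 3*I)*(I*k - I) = I*k^4 + 13*k^3 - I*k^3 - 13*k^2 - 54*I*k^2 - 72*k + 54*I*k + 72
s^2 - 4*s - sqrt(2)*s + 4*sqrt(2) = (s - 4)*(s - sqrt(2))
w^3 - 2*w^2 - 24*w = w*(w - 6)*(w + 4)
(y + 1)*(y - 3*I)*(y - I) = y^3 + y^2 - 4*I*y^2 - 3*y - 4*I*y - 3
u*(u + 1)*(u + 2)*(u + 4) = u^4 + 7*u^3 + 14*u^2 + 8*u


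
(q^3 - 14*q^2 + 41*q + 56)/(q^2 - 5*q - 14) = (q^2 - 7*q - 8)/(q + 2)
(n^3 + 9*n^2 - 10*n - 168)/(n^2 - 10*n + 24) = (n^2 + 13*n + 42)/(n - 6)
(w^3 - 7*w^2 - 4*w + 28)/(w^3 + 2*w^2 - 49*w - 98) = (w - 2)/(w + 7)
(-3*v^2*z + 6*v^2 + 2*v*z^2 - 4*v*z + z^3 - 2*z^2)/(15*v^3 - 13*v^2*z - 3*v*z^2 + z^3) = (z - 2)/(-5*v + z)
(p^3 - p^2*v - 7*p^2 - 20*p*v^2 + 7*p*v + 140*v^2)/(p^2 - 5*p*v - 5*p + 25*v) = (p^2 + 4*p*v - 7*p - 28*v)/(p - 5)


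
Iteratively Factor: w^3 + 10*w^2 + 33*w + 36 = (w + 4)*(w^2 + 6*w + 9) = (w + 3)*(w + 4)*(w + 3)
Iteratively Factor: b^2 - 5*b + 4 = (b - 1)*(b - 4)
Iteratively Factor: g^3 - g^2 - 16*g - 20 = (g + 2)*(g^2 - 3*g - 10) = (g + 2)^2*(g - 5)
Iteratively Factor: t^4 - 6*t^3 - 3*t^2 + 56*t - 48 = (t - 4)*(t^3 - 2*t^2 - 11*t + 12) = (t - 4)*(t + 3)*(t^2 - 5*t + 4) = (t - 4)^2*(t + 3)*(t - 1)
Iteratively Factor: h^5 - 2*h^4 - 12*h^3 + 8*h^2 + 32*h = (h)*(h^4 - 2*h^3 - 12*h^2 + 8*h + 32) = h*(h + 2)*(h^3 - 4*h^2 - 4*h + 16) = h*(h - 2)*(h + 2)*(h^2 - 2*h - 8) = h*(h - 4)*(h - 2)*(h + 2)*(h + 2)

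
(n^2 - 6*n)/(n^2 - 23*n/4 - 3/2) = 4*n/(4*n + 1)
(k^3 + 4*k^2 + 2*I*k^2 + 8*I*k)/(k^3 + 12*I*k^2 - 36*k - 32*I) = k*(k + 4)/(k^2 + 10*I*k - 16)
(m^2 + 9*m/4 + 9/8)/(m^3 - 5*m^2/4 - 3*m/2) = (m + 3/2)/(m*(m - 2))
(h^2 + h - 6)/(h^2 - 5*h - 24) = (h - 2)/(h - 8)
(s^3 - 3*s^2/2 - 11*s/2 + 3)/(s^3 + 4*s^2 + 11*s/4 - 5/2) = 2*(s - 3)/(2*s + 5)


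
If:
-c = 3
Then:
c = -3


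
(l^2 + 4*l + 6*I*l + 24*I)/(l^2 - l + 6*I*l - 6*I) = (l + 4)/(l - 1)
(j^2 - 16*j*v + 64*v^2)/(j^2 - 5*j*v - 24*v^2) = (j - 8*v)/(j + 3*v)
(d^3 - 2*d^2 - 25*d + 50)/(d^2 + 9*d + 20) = (d^2 - 7*d + 10)/(d + 4)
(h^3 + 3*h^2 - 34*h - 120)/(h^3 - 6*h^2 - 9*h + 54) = (h^2 + 9*h + 20)/(h^2 - 9)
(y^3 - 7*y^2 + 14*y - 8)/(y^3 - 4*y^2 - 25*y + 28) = (y^2 - 6*y + 8)/(y^2 - 3*y - 28)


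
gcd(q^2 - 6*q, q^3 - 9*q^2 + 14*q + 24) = q - 6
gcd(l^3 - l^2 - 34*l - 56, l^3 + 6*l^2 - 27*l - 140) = l + 4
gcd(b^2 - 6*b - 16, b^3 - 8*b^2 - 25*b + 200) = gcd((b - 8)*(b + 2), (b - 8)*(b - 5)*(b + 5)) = b - 8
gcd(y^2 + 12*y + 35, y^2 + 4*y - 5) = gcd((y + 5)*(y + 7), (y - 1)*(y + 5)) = y + 5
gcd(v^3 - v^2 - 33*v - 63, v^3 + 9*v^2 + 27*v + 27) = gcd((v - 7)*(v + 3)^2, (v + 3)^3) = v^2 + 6*v + 9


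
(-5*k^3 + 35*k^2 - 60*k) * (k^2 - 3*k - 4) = -5*k^5 + 50*k^4 - 145*k^3 + 40*k^2 + 240*k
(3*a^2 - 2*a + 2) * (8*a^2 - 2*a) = 24*a^4 - 22*a^3 + 20*a^2 - 4*a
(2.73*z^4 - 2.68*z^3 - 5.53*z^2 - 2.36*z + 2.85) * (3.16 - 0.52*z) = -1.4196*z^5 + 10.0204*z^4 - 5.5932*z^3 - 16.2476*z^2 - 8.9396*z + 9.006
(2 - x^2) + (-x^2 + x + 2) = -2*x^2 + x + 4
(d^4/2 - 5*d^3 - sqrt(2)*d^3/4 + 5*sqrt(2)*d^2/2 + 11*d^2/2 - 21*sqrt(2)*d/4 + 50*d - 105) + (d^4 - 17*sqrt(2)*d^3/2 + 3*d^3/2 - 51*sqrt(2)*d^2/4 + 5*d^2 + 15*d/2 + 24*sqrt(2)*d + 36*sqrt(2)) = 3*d^4/2 - 35*sqrt(2)*d^3/4 - 7*d^3/2 - 41*sqrt(2)*d^2/4 + 21*d^2/2 + 75*sqrt(2)*d/4 + 115*d/2 - 105 + 36*sqrt(2)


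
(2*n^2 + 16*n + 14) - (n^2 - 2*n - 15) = n^2 + 18*n + 29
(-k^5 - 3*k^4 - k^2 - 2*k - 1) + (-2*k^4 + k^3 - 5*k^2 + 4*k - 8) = -k^5 - 5*k^4 + k^3 - 6*k^2 + 2*k - 9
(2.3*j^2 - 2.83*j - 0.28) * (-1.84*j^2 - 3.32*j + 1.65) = -4.232*j^4 - 2.4288*j^3 + 13.7058*j^2 - 3.7399*j - 0.462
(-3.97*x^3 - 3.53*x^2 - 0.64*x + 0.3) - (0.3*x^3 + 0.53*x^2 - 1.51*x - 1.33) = -4.27*x^3 - 4.06*x^2 + 0.87*x + 1.63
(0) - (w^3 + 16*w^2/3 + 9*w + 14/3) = -w^3 - 16*w^2/3 - 9*w - 14/3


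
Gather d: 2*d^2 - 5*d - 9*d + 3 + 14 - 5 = 2*d^2 - 14*d + 12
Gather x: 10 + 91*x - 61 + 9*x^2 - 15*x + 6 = 9*x^2 + 76*x - 45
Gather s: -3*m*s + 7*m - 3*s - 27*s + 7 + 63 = 7*m + s*(-3*m - 30) + 70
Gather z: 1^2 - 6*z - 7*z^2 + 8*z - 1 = -7*z^2 + 2*z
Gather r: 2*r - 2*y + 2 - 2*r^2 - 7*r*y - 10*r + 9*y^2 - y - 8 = -2*r^2 + r*(-7*y - 8) + 9*y^2 - 3*y - 6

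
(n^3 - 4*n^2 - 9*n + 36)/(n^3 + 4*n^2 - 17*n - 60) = (n - 3)/(n + 5)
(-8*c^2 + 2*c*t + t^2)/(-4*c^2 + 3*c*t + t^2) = (-2*c + t)/(-c + t)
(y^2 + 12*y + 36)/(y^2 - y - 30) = (y^2 + 12*y + 36)/(y^2 - y - 30)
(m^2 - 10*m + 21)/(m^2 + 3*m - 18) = (m - 7)/(m + 6)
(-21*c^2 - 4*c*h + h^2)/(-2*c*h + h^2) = (21*c^2 + 4*c*h - h^2)/(h*(2*c - h))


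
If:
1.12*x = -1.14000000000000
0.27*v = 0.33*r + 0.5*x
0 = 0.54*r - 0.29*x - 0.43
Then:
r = 0.25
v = -1.58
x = -1.02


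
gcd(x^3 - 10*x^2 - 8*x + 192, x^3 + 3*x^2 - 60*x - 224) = x^2 - 4*x - 32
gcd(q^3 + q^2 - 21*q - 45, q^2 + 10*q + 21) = q + 3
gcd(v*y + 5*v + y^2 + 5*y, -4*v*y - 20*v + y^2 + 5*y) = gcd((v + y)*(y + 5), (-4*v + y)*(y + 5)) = y + 5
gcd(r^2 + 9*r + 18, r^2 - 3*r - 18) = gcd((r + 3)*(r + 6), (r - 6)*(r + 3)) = r + 3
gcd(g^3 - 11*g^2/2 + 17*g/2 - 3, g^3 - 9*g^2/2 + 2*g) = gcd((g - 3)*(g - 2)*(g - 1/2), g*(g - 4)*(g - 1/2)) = g - 1/2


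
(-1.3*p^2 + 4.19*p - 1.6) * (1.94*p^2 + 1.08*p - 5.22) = -2.522*p^4 + 6.7246*p^3 + 8.2072*p^2 - 23.5998*p + 8.352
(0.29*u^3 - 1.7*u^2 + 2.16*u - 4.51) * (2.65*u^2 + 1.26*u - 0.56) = 0.7685*u^5 - 4.1396*u^4 + 3.4196*u^3 - 8.2779*u^2 - 6.8922*u + 2.5256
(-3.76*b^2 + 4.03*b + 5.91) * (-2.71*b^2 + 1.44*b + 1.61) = 10.1896*b^4 - 16.3357*b^3 - 16.2665*b^2 + 14.9987*b + 9.5151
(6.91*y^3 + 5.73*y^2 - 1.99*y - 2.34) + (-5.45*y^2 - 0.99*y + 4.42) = 6.91*y^3 + 0.28*y^2 - 2.98*y + 2.08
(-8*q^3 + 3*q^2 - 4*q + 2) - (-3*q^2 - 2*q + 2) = -8*q^3 + 6*q^2 - 2*q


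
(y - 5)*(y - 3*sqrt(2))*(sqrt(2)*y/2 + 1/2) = sqrt(2)*y^3/2 - 5*sqrt(2)*y^2/2 - 5*y^2/2 - 3*sqrt(2)*y/2 + 25*y/2 + 15*sqrt(2)/2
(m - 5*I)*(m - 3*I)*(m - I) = m^3 - 9*I*m^2 - 23*m + 15*I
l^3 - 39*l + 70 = (l - 5)*(l - 2)*(l + 7)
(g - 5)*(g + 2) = g^2 - 3*g - 10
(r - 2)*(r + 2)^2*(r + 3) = r^4 + 5*r^3 + 2*r^2 - 20*r - 24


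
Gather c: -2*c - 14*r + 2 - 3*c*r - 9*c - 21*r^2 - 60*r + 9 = c*(-3*r - 11) - 21*r^2 - 74*r + 11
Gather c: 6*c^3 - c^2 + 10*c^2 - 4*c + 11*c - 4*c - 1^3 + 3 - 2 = 6*c^3 + 9*c^2 + 3*c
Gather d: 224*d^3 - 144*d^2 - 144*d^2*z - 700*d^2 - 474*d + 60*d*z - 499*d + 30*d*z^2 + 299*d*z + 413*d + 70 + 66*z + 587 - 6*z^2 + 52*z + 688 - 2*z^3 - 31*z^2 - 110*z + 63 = 224*d^3 + d^2*(-144*z - 844) + d*(30*z^2 + 359*z - 560) - 2*z^3 - 37*z^2 + 8*z + 1408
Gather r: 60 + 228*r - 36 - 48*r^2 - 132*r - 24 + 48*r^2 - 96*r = 0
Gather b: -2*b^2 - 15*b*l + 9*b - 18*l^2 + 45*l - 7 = -2*b^2 + b*(9 - 15*l) - 18*l^2 + 45*l - 7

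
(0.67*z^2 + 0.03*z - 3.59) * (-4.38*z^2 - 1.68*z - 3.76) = -2.9346*z^4 - 1.257*z^3 + 13.1546*z^2 + 5.9184*z + 13.4984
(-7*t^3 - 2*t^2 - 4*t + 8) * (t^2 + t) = -7*t^5 - 9*t^4 - 6*t^3 + 4*t^2 + 8*t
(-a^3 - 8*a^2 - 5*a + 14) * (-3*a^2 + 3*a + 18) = 3*a^5 + 21*a^4 - 27*a^3 - 201*a^2 - 48*a + 252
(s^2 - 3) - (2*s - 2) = s^2 - 2*s - 1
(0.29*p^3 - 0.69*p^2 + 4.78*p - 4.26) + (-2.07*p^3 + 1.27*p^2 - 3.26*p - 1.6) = -1.78*p^3 + 0.58*p^2 + 1.52*p - 5.86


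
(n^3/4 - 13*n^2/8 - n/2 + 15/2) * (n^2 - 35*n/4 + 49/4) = n^5/4 - 61*n^4/16 + 537*n^3/32 - 257*n^2/32 - 287*n/4 + 735/8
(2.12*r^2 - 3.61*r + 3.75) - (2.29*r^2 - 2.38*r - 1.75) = -0.17*r^2 - 1.23*r + 5.5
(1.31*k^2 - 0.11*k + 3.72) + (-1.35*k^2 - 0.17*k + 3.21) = -0.04*k^2 - 0.28*k + 6.93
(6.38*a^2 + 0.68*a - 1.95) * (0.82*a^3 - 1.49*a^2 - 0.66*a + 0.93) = 5.2316*a^5 - 8.9486*a^4 - 6.823*a^3 + 8.3901*a^2 + 1.9194*a - 1.8135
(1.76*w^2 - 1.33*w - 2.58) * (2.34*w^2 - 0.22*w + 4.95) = 4.1184*w^4 - 3.4994*w^3 + 2.9674*w^2 - 6.0159*w - 12.771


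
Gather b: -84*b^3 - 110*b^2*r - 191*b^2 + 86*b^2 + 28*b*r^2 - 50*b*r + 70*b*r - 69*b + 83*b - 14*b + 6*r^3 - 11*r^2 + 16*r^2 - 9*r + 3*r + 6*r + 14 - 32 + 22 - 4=-84*b^3 + b^2*(-110*r - 105) + b*(28*r^2 + 20*r) + 6*r^3 + 5*r^2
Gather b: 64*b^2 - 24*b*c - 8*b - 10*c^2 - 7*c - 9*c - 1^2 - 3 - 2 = 64*b^2 + b*(-24*c - 8) - 10*c^2 - 16*c - 6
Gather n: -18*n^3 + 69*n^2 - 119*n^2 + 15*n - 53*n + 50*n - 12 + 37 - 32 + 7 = -18*n^3 - 50*n^2 + 12*n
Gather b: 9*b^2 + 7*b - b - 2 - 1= 9*b^2 + 6*b - 3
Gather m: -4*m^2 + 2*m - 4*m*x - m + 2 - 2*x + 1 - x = -4*m^2 + m*(1 - 4*x) - 3*x + 3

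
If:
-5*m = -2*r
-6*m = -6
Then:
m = 1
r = 5/2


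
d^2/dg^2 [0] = 0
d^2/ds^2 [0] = 0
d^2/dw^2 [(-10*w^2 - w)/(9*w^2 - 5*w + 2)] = 2*(-531*w^3 + 540*w^2 + 54*w - 50)/(729*w^6 - 1215*w^5 + 1161*w^4 - 665*w^3 + 258*w^2 - 60*w + 8)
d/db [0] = 0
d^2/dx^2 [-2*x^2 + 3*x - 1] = -4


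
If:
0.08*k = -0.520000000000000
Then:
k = -6.50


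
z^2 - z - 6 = (z - 3)*(z + 2)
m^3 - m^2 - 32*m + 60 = (m - 5)*(m - 2)*(m + 6)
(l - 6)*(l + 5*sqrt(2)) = l^2 - 6*l + 5*sqrt(2)*l - 30*sqrt(2)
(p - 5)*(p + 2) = p^2 - 3*p - 10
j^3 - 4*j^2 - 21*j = j*(j - 7)*(j + 3)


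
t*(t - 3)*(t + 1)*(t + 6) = t^4 + 4*t^3 - 15*t^2 - 18*t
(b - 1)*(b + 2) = b^2 + b - 2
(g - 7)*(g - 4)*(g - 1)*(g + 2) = g^4 - 10*g^3 + 15*g^2 + 50*g - 56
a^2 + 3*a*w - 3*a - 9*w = (a - 3)*(a + 3*w)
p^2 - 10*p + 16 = (p - 8)*(p - 2)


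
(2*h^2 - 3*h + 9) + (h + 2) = 2*h^2 - 2*h + 11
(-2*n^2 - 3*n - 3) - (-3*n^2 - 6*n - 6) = n^2 + 3*n + 3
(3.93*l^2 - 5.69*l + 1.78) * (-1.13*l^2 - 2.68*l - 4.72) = -4.4409*l^4 - 4.1027*l^3 - 5.31179999999999*l^2 + 22.0864*l - 8.4016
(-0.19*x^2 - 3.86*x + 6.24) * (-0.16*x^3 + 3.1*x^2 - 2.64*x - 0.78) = 0.0304*x^5 + 0.0286*x^4 - 12.4628*x^3 + 29.6826*x^2 - 13.4628*x - 4.8672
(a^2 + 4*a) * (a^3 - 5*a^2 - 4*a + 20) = a^5 - a^4 - 24*a^3 + 4*a^2 + 80*a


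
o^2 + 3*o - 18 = (o - 3)*(o + 6)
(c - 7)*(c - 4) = c^2 - 11*c + 28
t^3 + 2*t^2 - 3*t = t*(t - 1)*(t + 3)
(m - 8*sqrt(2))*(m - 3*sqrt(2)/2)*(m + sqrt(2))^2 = m^4 - 15*sqrt(2)*m^3/2 - 12*m^2 + 29*sqrt(2)*m + 48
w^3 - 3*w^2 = w^2*(w - 3)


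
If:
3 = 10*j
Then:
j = 3/10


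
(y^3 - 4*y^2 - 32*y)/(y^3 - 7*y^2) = (y^2 - 4*y - 32)/(y*(y - 7))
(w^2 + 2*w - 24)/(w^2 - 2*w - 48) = (w - 4)/(w - 8)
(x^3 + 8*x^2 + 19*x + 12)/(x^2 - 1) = (x^2 + 7*x + 12)/(x - 1)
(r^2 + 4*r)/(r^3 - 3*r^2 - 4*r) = (r + 4)/(r^2 - 3*r - 4)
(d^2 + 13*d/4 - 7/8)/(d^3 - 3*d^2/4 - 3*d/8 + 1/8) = (2*d + 7)/(2*d^2 - d - 1)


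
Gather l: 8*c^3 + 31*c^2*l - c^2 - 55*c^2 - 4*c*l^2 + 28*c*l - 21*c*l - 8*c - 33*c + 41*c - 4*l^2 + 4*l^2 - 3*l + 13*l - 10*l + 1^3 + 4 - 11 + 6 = 8*c^3 - 56*c^2 - 4*c*l^2 + l*(31*c^2 + 7*c)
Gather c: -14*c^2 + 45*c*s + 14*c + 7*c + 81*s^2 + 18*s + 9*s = -14*c^2 + c*(45*s + 21) + 81*s^2 + 27*s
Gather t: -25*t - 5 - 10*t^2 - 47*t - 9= -10*t^2 - 72*t - 14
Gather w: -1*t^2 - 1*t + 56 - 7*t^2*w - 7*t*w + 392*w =-t^2 - t + w*(-7*t^2 - 7*t + 392) + 56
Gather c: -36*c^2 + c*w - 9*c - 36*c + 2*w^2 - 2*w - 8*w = -36*c^2 + c*(w - 45) + 2*w^2 - 10*w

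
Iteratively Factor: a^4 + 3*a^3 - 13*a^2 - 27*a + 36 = (a + 3)*(a^3 - 13*a + 12) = (a + 3)*(a + 4)*(a^2 - 4*a + 3) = (a - 1)*(a + 3)*(a + 4)*(a - 3)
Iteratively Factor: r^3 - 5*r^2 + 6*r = (r)*(r^2 - 5*r + 6) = r*(r - 3)*(r - 2)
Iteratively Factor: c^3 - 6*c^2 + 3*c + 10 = (c + 1)*(c^2 - 7*c + 10) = (c - 5)*(c + 1)*(c - 2)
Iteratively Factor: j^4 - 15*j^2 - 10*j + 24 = (j + 3)*(j^3 - 3*j^2 - 6*j + 8) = (j - 1)*(j + 3)*(j^2 - 2*j - 8) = (j - 4)*(j - 1)*(j + 3)*(j + 2)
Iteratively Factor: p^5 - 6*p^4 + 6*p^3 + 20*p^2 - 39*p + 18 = (p - 1)*(p^4 - 5*p^3 + p^2 + 21*p - 18) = (p - 1)*(p + 2)*(p^3 - 7*p^2 + 15*p - 9) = (p - 3)*(p - 1)*(p + 2)*(p^2 - 4*p + 3) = (p - 3)*(p - 1)^2*(p + 2)*(p - 3)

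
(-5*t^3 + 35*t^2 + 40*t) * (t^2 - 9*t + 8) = -5*t^5 + 80*t^4 - 315*t^3 - 80*t^2 + 320*t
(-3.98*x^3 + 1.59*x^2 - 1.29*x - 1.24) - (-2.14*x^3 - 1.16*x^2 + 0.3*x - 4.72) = -1.84*x^3 + 2.75*x^2 - 1.59*x + 3.48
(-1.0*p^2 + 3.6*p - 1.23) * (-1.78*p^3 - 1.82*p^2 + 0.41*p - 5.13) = 1.78*p^5 - 4.588*p^4 - 4.7726*p^3 + 8.8446*p^2 - 18.9723*p + 6.3099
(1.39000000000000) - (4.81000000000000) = -3.42000000000000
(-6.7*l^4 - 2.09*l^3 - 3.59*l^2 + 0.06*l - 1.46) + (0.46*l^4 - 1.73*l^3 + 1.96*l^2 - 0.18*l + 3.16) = -6.24*l^4 - 3.82*l^3 - 1.63*l^2 - 0.12*l + 1.7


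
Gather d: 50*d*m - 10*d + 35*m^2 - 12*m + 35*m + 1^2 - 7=d*(50*m - 10) + 35*m^2 + 23*m - 6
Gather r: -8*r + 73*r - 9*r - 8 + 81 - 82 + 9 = 56*r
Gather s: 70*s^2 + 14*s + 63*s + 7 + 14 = 70*s^2 + 77*s + 21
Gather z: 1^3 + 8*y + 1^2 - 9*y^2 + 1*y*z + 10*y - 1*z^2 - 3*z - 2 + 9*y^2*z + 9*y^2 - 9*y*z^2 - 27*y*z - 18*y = z^2*(-9*y - 1) + z*(9*y^2 - 26*y - 3)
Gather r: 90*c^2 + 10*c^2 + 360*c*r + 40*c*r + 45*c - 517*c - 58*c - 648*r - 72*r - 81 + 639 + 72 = 100*c^2 - 530*c + r*(400*c - 720) + 630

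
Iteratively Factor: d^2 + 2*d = (d + 2)*(d)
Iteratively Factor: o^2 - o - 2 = (o - 2)*(o + 1)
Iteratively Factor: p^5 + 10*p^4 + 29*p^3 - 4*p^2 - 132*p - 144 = (p + 3)*(p^4 + 7*p^3 + 8*p^2 - 28*p - 48) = (p + 3)^2*(p^3 + 4*p^2 - 4*p - 16) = (p - 2)*(p + 3)^2*(p^2 + 6*p + 8) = (p - 2)*(p + 2)*(p + 3)^2*(p + 4)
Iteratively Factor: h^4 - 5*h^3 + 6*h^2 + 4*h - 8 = (h - 2)*(h^3 - 3*h^2 + 4) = (h - 2)^2*(h^2 - h - 2) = (h - 2)^2*(h + 1)*(h - 2)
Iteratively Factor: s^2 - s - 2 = (s - 2)*(s + 1)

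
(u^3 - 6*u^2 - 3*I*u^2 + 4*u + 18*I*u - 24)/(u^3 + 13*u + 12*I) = (u - 6)/(u + 3*I)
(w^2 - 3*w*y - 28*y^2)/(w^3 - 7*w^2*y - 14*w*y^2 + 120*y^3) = (w - 7*y)/(w^2 - 11*w*y + 30*y^2)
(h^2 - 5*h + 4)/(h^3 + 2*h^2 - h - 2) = (h - 4)/(h^2 + 3*h + 2)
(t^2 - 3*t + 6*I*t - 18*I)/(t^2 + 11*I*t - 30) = (t - 3)/(t + 5*I)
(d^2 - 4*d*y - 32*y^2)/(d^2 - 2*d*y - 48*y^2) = (d + 4*y)/(d + 6*y)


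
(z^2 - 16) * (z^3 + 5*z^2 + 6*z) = z^5 + 5*z^4 - 10*z^3 - 80*z^2 - 96*z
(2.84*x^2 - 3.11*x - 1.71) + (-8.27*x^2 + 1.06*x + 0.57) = -5.43*x^2 - 2.05*x - 1.14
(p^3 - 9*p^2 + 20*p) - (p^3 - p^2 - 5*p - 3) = -8*p^2 + 25*p + 3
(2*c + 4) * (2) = 4*c + 8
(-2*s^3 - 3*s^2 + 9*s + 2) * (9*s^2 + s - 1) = -18*s^5 - 29*s^4 + 80*s^3 + 30*s^2 - 7*s - 2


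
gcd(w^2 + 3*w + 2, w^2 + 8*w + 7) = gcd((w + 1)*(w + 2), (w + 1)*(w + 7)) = w + 1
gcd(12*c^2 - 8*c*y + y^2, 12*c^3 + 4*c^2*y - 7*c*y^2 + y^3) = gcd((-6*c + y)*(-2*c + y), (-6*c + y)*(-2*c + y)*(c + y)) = 12*c^2 - 8*c*y + y^2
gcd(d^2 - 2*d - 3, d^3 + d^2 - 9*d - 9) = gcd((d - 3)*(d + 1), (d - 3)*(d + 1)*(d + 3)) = d^2 - 2*d - 3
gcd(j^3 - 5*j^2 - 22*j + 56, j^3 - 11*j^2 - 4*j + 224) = j^2 - 3*j - 28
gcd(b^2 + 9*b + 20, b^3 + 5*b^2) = b + 5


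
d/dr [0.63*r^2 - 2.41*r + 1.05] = 1.26*r - 2.41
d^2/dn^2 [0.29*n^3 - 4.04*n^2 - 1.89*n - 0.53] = 1.74*n - 8.08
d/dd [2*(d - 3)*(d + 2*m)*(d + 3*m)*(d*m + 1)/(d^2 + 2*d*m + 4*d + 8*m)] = 2*(2*d^3*m + 3*d^2*m^2 + 9*d^2*m + d^2 + 24*d*m^2 - 24*d*m + 8*d - 36*m^2 + 21*m - 12)/(d^2 + 8*d + 16)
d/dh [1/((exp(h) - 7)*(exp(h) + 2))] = (5 - 2*exp(h))*exp(h)/(exp(4*h) - 10*exp(3*h) - 3*exp(2*h) + 140*exp(h) + 196)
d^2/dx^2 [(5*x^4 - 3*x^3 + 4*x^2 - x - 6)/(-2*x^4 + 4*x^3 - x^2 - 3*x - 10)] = 2*(-28*x^9 - 18*x^8 + 282*x^7 + 941*x^6 - 1779*x^5 + 1905*x^4 - 2618*x^3 - 3288*x^2 + 1644*x - 436)/(8*x^12 - 48*x^11 + 108*x^10 - 76*x^9 + 30*x^8 - 312*x^7 + 583*x^6 + 21*x^5 - 63*x^4 - 993*x^3 + 570*x^2 + 900*x + 1000)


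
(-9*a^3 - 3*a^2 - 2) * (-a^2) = 9*a^5 + 3*a^4 + 2*a^2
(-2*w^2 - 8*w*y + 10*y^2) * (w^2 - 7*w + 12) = -2*w^4 - 8*w^3*y + 14*w^3 + 10*w^2*y^2 + 56*w^2*y - 24*w^2 - 70*w*y^2 - 96*w*y + 120*y^2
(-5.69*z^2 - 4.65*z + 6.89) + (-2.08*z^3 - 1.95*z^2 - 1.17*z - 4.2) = -2.08*z^3 - 7.64*z^2 - 5.82*z + 2.69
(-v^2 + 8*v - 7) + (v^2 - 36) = 8*v - 43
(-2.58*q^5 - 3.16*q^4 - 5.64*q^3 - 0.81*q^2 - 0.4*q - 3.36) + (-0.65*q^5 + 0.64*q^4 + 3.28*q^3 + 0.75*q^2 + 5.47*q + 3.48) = -3.23*q^5 - 2.52*q^4 - 2.36*q^3 - 0.0600000000000001*q^2 + 5.07*q + 0.12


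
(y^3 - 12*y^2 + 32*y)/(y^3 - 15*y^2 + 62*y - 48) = y*(y - 4)/(y^2 - 7*y + 6)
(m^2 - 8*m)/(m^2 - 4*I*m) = (m - 8)/(m - 4*I)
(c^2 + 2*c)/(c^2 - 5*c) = (c + 2)/(c - 5)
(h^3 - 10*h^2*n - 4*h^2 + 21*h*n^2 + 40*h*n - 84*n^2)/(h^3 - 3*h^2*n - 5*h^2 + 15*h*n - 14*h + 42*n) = (h^2 - 7*h*n - 4*h + 28*n)/(h^2 - 5*h - 14)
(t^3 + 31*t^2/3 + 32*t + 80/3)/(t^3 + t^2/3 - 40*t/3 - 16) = (t^2 + 9*t + 20)/(t^2 - t - 12)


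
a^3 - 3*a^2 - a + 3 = (a - 3)*(a - 1)*(a + 1)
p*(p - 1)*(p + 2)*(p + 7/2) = p^4 + 9*p^3/2 + 3*p^2/2 - 7*p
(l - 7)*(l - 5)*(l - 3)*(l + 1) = l^4 - 14*l^3 + 56*l^2 - 34*l - 105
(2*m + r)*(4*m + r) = 8*m^2 + 6*m*r + r^2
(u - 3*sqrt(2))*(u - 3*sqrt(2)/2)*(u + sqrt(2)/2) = u^3 - 4*sqrt(2)*u^2 + 9*u/2 + 9*sqrt(2)/2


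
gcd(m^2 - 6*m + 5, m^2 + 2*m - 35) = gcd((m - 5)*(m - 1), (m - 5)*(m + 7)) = m - 5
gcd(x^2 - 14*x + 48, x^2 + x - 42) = x - 6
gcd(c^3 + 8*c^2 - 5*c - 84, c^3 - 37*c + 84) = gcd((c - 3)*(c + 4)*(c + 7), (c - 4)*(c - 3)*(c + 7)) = c^2 + 4*c - 21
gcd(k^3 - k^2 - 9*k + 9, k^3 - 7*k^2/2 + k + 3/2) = k^2 - 4*k + 3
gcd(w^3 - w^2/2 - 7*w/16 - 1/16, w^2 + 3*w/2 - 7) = 1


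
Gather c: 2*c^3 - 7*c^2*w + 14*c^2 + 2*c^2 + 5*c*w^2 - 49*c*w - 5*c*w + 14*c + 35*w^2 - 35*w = 2*c^3 + c^2*(16 - 7*w) + c*(5*w^2 - 54*w + 14) + 35*w^2 - 35*w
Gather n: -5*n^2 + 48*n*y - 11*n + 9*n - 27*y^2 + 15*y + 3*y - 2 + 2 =-5*n^2 + n*(48*y - 2) - 27*y^2 + 18*y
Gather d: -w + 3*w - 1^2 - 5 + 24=2*w + 18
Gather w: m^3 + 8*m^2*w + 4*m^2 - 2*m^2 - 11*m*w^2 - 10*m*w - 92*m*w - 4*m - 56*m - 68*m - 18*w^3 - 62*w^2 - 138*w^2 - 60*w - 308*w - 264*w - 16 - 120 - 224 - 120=m^3 + 2*m^2 - 128*m - 18*w^3 + w^2*(-11*m - 200) + w*(8*m^2 - 102*m - 632) - 480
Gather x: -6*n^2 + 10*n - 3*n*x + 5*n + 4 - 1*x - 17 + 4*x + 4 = -6*n^2 + 15*n + x*(3 - 3*n) - 9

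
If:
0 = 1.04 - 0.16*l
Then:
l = 6.50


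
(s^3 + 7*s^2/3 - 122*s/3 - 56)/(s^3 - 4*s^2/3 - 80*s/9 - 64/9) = 3*(s^2 + s - 42)/(3*s^2 - 8*s - 16)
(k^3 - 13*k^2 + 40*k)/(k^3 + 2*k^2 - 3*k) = (k^2 - 13*k + 40)/(k^2 + 2*k - 3)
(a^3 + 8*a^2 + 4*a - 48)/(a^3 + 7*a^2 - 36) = (a + 4)/(a + 3)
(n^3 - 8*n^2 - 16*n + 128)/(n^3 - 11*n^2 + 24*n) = (n^2 - 16)/(n*(n - 3))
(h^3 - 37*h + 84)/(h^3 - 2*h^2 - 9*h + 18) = (h^2 + 3*h - 28)/(h^2 + h - 6)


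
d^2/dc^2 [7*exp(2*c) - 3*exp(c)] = (28*exp(c) - 3)*exp(c)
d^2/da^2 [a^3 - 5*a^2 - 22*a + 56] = 6*a - 10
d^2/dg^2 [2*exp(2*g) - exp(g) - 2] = (8*exp(g) - 1)*exp(g)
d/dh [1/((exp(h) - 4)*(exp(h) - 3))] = (7 - 2*exp(h))*exp(h)/(exp(4*h) - 14*exp(3*h) + 73*exp(2*h) - 168*exp(h) + 144)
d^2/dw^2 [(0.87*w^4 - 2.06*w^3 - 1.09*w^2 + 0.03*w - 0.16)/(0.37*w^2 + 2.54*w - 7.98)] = (0.238206*w^6 + 4.905756*w^5 + 18.26478*w^4 - 318.83559*w^3 + 895.90926*w^2 - 787.460484*w - 140.616464)/(0.050653*w^6 + 1.043178*w^5 + 3.88389*w^4 - 28.61056*w^3 - 83.76606*w^2 + 485.244648*w - 508.169592)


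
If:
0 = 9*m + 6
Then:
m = -2/3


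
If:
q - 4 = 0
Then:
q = 4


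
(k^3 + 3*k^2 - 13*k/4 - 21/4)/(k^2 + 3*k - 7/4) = (2*k^2 - k - 3)/(2*k - 1)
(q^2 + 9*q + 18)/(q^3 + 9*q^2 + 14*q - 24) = (q + 3)/(q^2 + 3*q - 4)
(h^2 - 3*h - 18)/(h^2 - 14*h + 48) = (h + 3)/(h - 8)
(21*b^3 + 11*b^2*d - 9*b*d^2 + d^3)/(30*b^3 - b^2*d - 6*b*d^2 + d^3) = (7*b^2 + 6*b*d - d^2)/(10*b^2 + 3*b*d - d^2)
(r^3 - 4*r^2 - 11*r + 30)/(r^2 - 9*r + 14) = (r^2 - 2*r - 15)/(r - 7)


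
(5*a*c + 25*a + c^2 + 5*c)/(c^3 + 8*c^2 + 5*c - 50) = (5*a + c)/(c^2 + 3*c - 10)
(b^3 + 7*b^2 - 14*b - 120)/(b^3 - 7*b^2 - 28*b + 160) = (b + 6)/(b - 8)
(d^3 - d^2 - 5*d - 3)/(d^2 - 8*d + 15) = (d^2 + 2*d + 1)/(d - 5)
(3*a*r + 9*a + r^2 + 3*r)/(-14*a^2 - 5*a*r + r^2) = (3*a*r + 9*a + r^2 + 3*r)/(-14*a^2 - 5*a*r + r^2)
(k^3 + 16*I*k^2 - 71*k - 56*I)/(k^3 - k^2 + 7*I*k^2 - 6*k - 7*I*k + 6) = (k^2 + 15*I*k - 56)/(k^2 + k*(-1 + 6*I) - 6*I)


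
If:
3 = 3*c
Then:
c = 1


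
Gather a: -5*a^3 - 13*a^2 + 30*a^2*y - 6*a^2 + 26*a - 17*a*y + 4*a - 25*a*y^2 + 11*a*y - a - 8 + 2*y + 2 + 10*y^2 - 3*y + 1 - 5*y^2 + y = -5*a^3 + a^2*(30*y - 19) + a*(-25*y^2 - 6*y + 29) + 5*y^2 - 5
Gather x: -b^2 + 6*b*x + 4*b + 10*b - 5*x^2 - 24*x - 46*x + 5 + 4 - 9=-b^2 + 14*b - 5*x^2 + x*(6*b - 70)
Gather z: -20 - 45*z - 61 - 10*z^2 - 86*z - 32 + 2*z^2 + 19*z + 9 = -8*z^2 - 112*z - 104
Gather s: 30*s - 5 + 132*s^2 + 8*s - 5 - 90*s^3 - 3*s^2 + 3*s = -90*s^3 + 129*s^2 + 41*s - 10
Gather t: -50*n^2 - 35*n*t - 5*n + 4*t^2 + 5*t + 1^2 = -50*n^2 - 5*n + 4*t^2 + t*(5 - 35*n) + 1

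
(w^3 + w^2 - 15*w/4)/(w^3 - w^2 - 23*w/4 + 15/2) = w/(w - 2)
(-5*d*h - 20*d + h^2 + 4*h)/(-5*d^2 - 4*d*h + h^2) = (h + 4)/(d + h)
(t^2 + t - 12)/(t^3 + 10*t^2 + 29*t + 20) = (t - 3)/(t^2 + 6*t + 5)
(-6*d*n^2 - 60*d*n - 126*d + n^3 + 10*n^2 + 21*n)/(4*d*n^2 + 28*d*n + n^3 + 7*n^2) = (-6*d*n - 18*d + n^2 + 3*n)/(n*(4*d + n))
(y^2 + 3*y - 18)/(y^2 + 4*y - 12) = (y - 3)/(y - 2)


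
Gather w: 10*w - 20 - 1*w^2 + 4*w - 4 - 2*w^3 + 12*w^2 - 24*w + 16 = -2*w^3 + 11*w^2 - 10*w - 8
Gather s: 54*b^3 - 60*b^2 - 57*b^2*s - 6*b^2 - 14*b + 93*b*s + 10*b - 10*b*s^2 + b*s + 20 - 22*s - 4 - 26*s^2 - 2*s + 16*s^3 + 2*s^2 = 54*b^3 - 66*b^2 - 4*b + 16*s^3 + s^2*(-10*b - 24) + s*(-57*b^2 + 94*b - 24) + 16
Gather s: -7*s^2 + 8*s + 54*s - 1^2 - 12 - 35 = -7*s^2 + 62*s - 48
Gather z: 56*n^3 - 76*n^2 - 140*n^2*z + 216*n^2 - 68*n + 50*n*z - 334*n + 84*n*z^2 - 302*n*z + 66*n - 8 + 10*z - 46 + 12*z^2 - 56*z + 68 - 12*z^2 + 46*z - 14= 56*n^3 + 140*n^2 + 84*n*z^2 - 336*n + z*(-140*n^2 - 252*n)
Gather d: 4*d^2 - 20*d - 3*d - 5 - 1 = 4*d^2 - 23*d - 6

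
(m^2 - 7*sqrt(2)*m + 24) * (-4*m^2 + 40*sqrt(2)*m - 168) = -4*m^4 + 68*sqrt(2)*m^3 - 824*m^2 + 2136*sqrt(2)*m - 4032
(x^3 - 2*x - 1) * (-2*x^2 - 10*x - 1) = -2*x^5 - 10*x^4 + 3*x^3 + 22*x^2 + 12*x + 1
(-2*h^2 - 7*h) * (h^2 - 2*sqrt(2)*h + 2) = -2*h^4 - 7*h^3 + 4*sqrt(2)*h^3 - 4*h^2 + 14*sqrt(2)*h^2 - 14*h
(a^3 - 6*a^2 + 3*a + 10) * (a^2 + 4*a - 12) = a^5 - 2*a^4 - 33*a^3 + 94*a^2 + 4*a - 120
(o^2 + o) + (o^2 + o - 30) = 2*o^2 + 2*o - 30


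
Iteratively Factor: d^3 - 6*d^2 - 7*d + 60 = (d + 3)*(d^2 - 9*d + 20) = (d - 4)*(d + 3)*(d - 5)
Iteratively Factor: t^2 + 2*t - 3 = (t + 3)*(t - 1)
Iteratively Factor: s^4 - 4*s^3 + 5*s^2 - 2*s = (s - 2)*(s^3 - 2*s^2 + s) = (s - 2)*(s - 1)*(s^2 - s) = (s - 2)*(s - 1)^2*(s)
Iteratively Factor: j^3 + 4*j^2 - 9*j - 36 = (j + 4)*(j^2 - 9) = (j + 3)*(j + 4)*(j - 3)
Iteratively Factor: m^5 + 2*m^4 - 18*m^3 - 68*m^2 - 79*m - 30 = (m + 1)*(m^4 + m^3 - 19*m^2 - 49*m - 30) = (m - 5)*(m + 1)*(m^3 + 6*m^2 + 11*m + 6) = (m - 5)*(m + 1)*(m + 3)*(m^2 + 3*m + 2) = (m - 5)*(m + 1)*(m + 2)*(m + 3)*(m + 1)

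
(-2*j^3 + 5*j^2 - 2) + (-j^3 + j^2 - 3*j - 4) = -3*j^3 + 6*j^2 - 3*j - 6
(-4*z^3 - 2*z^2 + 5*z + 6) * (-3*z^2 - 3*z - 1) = 12*z^5 + 18*z^4 - 5*z^3 - 31*z^2 - 23*z - 6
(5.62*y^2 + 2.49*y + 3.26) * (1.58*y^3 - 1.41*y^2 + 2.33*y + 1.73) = 8.8796*y^5 - 3.99*y^4 + 14.7345*y^3 + 10.9277*y^2 + 11.9035*y + 5.6398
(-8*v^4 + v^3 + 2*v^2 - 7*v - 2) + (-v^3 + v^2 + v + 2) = -8*v^4 + 3*v^2 - 6*v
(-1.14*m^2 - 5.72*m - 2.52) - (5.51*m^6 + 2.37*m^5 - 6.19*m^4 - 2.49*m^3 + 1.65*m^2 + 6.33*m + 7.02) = -5.51*m^6 - 2.37*m^5 + 6.19*m^4 + 2.49*m^3 - 2.79*m^2 - 12.05*m - 9.54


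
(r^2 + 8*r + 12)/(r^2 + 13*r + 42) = (r + 2)/(r + 7)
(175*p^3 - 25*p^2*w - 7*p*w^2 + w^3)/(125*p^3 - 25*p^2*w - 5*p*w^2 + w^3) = (7*p - w)/(5*p - w)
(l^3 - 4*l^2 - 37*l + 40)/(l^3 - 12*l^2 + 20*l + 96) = (l^2 + 4*l - 5)/(l^2 - 4*l - 12)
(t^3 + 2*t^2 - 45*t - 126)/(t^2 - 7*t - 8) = (-t^3 - 2*t^2 + 45*t + 126)/(-t^2 + 7*t + 8)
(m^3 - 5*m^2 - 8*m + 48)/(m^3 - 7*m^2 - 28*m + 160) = (m^2 - m - 12)/(m^2 - 3*m - 40)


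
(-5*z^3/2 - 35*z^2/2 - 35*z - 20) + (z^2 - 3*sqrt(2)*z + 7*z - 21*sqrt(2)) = -5*z^3/2 - 33*z^2/2 - 28*z - 3*sqrt(2)*z - 21*sqrt(2) - 20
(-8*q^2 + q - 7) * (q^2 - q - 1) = -8*q^4 + 9*q^3 + 6*q + 7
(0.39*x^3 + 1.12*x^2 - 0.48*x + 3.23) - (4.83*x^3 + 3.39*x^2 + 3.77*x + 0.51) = -4.44*x^3 - 2.27*x^2 - 4.25*x + 2.72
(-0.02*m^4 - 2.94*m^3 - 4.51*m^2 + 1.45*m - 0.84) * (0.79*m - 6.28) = -0.0158*m^5 - 2.197*m^4 + 14.9003*m^3 + 29.4683*m^2 - 9.7696*m + 5.2752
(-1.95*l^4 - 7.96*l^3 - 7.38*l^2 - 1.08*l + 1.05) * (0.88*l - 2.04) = -1.716*l^5 - 3.0268*l^4 + 9.744*l^3 + 14.1048*l^2 + 3.1272*l - 2.142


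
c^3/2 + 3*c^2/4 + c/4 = c*(c/2 + 1/2)*(c + 1/2)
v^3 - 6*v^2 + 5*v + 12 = (v - 4)*(v - 3)*(v + 1)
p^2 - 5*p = p*(p - 5)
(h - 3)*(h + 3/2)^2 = h^3 - 27*h/4 - 27/4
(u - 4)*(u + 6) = u^2 + 2*u - 24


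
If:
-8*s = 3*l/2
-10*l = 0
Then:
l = 0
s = 0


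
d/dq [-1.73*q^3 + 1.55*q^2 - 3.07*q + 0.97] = -5.19*q^2 + 3.1*q - 3.07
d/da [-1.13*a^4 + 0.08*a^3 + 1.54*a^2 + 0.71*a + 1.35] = -4.52*a^3 + 0.24*a^2 + 3.08*a + 0.71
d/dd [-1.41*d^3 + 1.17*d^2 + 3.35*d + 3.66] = -4.23*d^2 + 2.34*d + 3.35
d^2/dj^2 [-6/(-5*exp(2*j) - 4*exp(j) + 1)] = 24*(-(5*exp(j) + 1)*(5*exp(2*j) + 4*exp(j) - 1) + 2*(5*exp(j) + 2)^2*exp(j))*exp(j)/(5*exp(2*j) + 4*exp(j) - 1)^3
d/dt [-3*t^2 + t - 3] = 1 - 6*t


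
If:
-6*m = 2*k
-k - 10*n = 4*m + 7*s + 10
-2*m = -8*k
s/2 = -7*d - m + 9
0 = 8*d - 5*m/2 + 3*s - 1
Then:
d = 53/34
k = 0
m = 0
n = 57/34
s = -65/17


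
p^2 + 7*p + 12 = (p + 3)*(p + 4)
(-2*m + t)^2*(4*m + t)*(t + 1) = 16*m^3*t + 16*m^3 - 12*m^2*t^2 - 12*m^2*t + t^4 + t^3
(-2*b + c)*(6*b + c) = -12*b^2 + 4*b*c + c^2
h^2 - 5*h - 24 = (h - 8)*(h + 3)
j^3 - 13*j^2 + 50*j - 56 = (j - 7)*(j - 4)*(j - 2)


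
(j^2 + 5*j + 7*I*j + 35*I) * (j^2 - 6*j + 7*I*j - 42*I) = j^4 - j^3 + 14*I*j^3 - 79*j^2 - 14*I*j^2 + 49*j - 420*I*j + 1470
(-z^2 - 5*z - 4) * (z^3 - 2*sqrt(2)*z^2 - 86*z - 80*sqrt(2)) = -z^5 - 5*z^4 + 2*sqrt(2)*z^4 + 10*sqrt(2)*z^3 + 82*z^3 + 88*sqrt(2)*z^2 + 430*z^2 + 344*z + 400*sqrt(2)*z + 320*sqrt(2)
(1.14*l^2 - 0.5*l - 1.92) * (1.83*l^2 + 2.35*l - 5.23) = 2.0862*l^4 + 1.764*l^3 - 10.6508*l^2 - 1.897*l + 10.0416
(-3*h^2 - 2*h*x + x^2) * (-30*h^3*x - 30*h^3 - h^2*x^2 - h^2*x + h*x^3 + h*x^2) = 90*h^5*x + 90*h^5 + 63*h^4*x^2 + 63*h^4*x - 31*h^3*x^3 - 31*h^3*x^2 - 3*h^2*x^4 - 3*h^2*x^3 + h*x^5 + h*x^4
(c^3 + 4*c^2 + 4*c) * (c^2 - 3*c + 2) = c^5 + c^4 - 6*c^3 - 4*c^2 + 8*c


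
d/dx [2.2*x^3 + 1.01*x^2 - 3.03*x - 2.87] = 6.6*x^2 + 2.02*x - 3.03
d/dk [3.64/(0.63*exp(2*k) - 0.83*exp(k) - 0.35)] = (3.0212 - 4.5864*exp(k))*exp(k)/(-0.63*exp(2*k) + 0.83*exp(k) + 0.35)^2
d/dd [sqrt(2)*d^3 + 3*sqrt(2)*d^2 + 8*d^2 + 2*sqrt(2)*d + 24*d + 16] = 3*sqrt(2)*d^2 + 6*sqrt(2)*d + 16*d + 2*sqrt(2) + 24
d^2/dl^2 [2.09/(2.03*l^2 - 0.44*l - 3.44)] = (17.225362*l^2 - 3.733576*l - 2.09*(4.06*l - 0.44)*(8.12*l - 0.88) - 29.189776)/(-2.03*l^2 + 0.44*l + 3.44)^3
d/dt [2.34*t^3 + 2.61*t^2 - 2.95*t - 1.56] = 7.02*t^2 + 5.22*t - 2.95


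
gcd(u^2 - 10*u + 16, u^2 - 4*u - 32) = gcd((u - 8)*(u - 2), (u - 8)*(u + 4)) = u - 8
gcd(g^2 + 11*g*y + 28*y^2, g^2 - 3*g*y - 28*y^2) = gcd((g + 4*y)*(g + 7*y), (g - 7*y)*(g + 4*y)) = g + 4*y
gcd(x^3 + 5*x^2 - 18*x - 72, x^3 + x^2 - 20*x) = x - 4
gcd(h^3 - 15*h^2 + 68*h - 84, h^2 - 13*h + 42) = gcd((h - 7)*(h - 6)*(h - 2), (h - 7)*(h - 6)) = h^2 - 13*h + 42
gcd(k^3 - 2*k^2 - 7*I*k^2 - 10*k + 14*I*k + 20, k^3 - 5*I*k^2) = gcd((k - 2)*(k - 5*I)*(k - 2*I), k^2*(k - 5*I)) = k - 5*I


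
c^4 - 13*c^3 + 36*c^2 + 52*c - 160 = (c - 8)*(c - 5)*(c - 2)*(c + 2)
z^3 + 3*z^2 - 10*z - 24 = (z - 3)*(z + 2)*(z + 4)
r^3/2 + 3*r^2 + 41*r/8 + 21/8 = (r/2 + 1/2)*(r + 3/2)*(r + 7/2)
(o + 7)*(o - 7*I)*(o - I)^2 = o^4 + 7*o^3 - 9*I*o^3 - 15*o^2 - 63*I*o^2 - 105*o + 7*I*o + 49*I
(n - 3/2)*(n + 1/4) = n^2 - 5*n/4 - 3/8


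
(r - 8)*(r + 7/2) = r^2 - 9*r/2 - 28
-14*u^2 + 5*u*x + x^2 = (-2*u + x)*(7*u + x)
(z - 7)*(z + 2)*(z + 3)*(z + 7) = z^4 + 5*z^3 - 43*z^2 - 245*z - 294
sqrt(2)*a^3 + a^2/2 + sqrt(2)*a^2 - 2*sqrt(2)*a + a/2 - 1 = (a - 1)*(a + 2)*(sqrt(2)*a + 1/2)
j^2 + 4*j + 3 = (j + 1)*(j + 3)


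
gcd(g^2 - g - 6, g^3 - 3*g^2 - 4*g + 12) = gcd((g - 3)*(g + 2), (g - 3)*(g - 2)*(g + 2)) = g^2 - g - 6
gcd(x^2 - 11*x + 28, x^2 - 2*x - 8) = x - 4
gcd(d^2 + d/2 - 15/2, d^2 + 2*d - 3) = d + 3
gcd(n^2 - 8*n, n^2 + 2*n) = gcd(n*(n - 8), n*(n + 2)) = n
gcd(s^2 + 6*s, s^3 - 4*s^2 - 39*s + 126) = s + 6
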